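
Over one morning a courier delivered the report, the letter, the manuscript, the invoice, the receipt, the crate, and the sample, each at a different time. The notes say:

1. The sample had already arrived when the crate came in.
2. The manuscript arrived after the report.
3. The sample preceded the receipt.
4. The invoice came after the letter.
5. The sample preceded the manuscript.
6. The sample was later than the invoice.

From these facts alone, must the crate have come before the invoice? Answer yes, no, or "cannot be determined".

Tracing the constraints gives the invoice → the sample → the crate, so the invoice must come before the crate.
That means the crate cannot be before the invoice.

no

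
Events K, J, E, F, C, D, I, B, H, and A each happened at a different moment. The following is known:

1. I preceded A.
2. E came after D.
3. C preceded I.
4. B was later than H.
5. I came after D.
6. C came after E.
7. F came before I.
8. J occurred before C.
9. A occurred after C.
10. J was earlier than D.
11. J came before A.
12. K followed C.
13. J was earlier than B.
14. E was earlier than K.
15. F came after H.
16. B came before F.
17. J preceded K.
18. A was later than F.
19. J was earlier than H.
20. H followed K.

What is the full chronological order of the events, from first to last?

J, D, E, C, K, H, B, F, I, A

The constraints fix every adjacent pair, so only one ordering works:
J → D → E → C → K → H → B → F → I → A.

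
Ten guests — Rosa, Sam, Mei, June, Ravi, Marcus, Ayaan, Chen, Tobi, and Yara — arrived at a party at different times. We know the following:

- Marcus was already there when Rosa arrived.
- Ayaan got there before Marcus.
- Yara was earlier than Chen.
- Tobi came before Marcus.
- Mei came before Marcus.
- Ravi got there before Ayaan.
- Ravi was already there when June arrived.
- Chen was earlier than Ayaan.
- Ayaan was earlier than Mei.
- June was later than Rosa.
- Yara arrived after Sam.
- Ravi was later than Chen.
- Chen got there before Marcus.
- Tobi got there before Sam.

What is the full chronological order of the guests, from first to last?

Tobi, Sam, Yara, Chen, Ravi, Ayaan, Mei, Marcus, Rosa, June

The constraints fix every adjacent pair, so only one ordering works:
Tobi → Sam → Yara → Chen → Ravi → Ayaan → Mei → Marcus → Rosa → June.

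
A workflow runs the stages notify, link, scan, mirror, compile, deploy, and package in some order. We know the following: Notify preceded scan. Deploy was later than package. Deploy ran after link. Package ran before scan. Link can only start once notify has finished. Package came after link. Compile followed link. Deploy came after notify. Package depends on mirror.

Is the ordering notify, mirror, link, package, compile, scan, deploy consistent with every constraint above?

Check each stated constraint against the proposed order — e.g. notify is ahead of scan; notify is ahead of deploy. Every pair is in the required order; nothing is violated.

yes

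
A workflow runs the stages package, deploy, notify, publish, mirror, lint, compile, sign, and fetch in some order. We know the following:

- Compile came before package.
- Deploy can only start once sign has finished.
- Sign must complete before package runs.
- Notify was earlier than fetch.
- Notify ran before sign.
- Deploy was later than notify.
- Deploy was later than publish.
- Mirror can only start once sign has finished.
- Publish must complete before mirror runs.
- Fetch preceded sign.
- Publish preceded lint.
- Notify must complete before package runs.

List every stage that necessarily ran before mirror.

Directly stated before mirror: publish and sign.
Fetch reaches mirror via fetch → sign → mirror.
Notify reaches mirror via notify → sign → mirror.
No chain forces package (or any of the others) ahead of mirror.

fetch, notify, publish, sign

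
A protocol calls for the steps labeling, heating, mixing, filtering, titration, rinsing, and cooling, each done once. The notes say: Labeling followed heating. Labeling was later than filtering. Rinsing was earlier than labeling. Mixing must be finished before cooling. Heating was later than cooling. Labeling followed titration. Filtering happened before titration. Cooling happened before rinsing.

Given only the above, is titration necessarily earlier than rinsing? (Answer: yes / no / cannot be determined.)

No chain of stated constraints runs from titration to rinsing, and none runs from rinsing to titration either.
So the relative order of titration and rinsing is not fixed by the given facts.

cannot be determined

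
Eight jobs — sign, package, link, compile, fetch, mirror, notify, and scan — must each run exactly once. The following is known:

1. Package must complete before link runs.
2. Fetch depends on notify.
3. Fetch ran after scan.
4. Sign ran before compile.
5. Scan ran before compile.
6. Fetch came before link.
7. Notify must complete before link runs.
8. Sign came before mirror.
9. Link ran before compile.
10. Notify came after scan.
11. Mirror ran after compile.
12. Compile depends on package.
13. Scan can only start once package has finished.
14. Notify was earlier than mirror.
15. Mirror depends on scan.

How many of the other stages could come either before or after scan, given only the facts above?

Forced before scan: package; forced after scan: compile, fetch, link, mirror, and notify.
That leaves sign with no forced order relative to scan — 1.

1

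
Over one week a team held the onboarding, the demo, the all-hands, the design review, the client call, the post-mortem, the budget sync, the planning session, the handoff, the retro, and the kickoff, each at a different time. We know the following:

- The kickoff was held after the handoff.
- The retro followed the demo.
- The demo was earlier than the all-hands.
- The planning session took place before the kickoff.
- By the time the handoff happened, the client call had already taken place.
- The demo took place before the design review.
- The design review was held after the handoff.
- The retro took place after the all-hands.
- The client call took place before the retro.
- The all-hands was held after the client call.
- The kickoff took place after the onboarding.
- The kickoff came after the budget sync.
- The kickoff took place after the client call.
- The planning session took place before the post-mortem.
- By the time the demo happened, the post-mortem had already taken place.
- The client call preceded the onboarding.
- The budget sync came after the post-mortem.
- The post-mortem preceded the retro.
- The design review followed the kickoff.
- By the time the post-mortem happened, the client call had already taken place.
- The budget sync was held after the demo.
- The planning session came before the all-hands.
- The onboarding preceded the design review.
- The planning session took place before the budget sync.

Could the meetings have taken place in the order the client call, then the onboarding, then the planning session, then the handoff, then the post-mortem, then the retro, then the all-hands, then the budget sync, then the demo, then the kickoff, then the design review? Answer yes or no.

no

The constraints require the all-hands before the retro, but in the proposed sequence the retro appears ahead of the all-hands. That one violation is enough.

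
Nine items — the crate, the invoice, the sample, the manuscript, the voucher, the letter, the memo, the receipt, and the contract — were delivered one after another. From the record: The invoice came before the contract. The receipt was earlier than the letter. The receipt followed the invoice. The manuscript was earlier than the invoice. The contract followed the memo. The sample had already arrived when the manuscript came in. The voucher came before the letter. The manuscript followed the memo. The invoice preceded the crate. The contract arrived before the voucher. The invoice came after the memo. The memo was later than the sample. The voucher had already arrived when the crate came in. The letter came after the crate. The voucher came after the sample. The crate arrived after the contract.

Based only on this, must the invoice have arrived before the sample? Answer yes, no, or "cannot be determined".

no

Tracing the constraints gives the sample → the manuscript → the invoice, so the sample must come before the invoice.
That means the invoice cannot be before the sample.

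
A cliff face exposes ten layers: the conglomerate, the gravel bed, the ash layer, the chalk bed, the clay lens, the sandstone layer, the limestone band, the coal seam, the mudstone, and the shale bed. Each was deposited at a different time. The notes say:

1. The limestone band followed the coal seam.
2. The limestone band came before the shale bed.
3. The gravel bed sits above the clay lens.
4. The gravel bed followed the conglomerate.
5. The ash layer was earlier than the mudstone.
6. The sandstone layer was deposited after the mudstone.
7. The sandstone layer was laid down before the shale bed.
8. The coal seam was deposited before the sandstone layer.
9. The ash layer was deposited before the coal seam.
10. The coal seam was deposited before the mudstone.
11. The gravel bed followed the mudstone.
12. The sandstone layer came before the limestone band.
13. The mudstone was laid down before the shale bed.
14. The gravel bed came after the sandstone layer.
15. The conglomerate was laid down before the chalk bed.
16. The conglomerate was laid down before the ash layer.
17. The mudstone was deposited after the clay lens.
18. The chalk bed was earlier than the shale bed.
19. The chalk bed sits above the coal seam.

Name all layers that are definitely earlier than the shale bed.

Directly stated before the shale bed: the chalk bed, the limestone band, the mudstone, and the sandstone layer.
The ash layer reaches the shale bed via the ash layer → the mudstone → the shale bed.
The clay lens reaches the shale bed via the clay lens → the mudstone → the shale bed.
The coal seam reaches the shale bed via the coal seam → the chalk bed → the shale bed.
Likewise the conglomerate reaches the shale bed by chaining the stated constraints.
No chain forces the gravel bed ahead of the shale bed.

the ash layer, the chalk bed, the clay lens, the coal seam, the conglomerate, the limestone band, the mudstone, the sandstone layer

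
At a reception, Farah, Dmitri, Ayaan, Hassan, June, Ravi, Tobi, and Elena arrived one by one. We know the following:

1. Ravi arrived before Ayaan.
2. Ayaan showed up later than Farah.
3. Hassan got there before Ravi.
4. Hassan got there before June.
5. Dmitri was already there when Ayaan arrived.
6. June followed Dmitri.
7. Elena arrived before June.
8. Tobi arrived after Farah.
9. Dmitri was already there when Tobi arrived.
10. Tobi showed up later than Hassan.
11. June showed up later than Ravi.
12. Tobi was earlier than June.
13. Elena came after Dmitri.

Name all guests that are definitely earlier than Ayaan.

Dmitri, Farah, Hassan, Ravi

Directly stated before Ayaan: Dmitri, Farah, and Ravi.
Hassan reaches Ayaan via Hassan → Ravi → Ayaan.
No chain forces Elena (or any of the others) ahead of Ayaan.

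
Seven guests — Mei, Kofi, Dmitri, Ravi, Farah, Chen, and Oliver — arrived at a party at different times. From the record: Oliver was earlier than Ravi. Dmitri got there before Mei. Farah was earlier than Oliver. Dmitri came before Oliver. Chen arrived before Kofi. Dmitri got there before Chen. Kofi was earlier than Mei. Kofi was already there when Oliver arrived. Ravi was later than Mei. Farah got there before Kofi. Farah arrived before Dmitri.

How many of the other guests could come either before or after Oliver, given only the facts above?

1

Forced before Oliver: Chen, Dmitri, Farah, and Kofi; forced after Oliver: Ravi.
That leaves Mei with no forced order relative to Oliver — 1.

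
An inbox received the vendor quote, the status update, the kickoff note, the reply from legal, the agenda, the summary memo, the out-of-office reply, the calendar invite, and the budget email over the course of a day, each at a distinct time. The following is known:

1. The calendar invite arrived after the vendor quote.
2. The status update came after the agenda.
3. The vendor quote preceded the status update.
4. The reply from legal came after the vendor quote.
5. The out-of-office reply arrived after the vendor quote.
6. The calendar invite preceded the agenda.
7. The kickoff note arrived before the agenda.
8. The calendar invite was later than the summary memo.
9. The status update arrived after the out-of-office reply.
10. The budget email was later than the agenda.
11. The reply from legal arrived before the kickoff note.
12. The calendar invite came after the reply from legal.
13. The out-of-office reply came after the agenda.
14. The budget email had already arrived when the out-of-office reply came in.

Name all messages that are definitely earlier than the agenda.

the calendar invite, the kickoff note, the reply from legal, the summary memo, the vendor quote

Directly stated before the agenda: the calendar invite and the kickoff note.
The reply from legal reaches the agenda via the reply from legal → the calendar invite → the agenda.
The summary memo reaches the agenda via the summary memo → the calendar invite → the agenda.
The vendor quote reaches the agenda via the vendor quote → the calendar invite → the agenda.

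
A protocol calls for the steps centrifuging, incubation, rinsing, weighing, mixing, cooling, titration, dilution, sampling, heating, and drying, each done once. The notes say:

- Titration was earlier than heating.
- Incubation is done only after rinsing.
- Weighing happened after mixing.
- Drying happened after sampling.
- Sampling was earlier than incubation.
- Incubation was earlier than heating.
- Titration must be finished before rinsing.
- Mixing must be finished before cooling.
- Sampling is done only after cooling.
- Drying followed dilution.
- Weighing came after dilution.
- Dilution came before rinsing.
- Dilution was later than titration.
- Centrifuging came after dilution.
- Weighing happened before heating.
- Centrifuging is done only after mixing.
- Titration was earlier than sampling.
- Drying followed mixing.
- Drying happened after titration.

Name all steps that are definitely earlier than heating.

Directly stated before heating: incubation, titration, and weighing.
Cooling reaches heating via cooling → sampling → incubation → heating.
Dilution reaches heating via dilution → weighing → heating.
Mixing reaches heating via mixing → weighing → heating.
Likewise rinsing and sampling each reach heating by chaining the stated constraints.

cooling, dilution, incubation, mixing, rinsing, sampling, titration, weighing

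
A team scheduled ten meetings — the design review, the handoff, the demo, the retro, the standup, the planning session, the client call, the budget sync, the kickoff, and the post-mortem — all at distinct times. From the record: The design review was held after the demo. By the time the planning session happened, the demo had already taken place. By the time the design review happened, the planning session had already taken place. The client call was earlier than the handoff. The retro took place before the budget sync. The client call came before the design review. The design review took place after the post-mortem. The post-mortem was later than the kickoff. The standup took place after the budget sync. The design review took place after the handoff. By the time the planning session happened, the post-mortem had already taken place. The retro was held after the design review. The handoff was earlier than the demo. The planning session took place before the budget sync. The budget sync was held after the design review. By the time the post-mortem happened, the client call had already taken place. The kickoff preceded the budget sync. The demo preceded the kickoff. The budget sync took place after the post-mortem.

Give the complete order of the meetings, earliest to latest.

the client call, the handoff, the demo, the kickoff, the post-mortem, the planning session, the design review, the retro, the budget sync, the standup

The constraints fix every adjacent pair, so only one ordering works:
the client call → the handoff → the demo → the kickoff → the post-mortem → the planning session → the design review → the retro → the budget sync → the standup.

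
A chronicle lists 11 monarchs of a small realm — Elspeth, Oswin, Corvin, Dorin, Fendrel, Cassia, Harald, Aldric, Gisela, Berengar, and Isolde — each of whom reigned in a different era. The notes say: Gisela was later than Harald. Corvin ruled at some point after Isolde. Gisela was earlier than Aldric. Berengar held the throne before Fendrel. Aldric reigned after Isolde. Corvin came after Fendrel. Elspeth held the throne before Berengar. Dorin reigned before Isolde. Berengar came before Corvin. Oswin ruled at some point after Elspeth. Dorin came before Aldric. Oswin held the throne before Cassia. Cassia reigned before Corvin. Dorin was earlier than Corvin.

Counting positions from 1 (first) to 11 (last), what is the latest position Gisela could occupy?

Gisela must come before Aldric — 1 ruler forced after them.
Everything else can be placed before Gisela in some valid order, so Gisela can sit as late as position 11 − 1 = 10.

10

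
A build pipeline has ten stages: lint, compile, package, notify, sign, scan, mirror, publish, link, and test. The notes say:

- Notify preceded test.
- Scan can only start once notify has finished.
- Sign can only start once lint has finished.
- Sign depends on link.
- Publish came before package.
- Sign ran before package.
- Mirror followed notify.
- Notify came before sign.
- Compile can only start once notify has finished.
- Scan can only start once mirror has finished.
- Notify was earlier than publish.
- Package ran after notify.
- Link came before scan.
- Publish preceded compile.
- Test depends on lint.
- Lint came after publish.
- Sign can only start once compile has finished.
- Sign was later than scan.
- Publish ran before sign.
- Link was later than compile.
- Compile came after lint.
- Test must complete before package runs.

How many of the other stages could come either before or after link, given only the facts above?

Forced before link: compile, lint, notify, and publish; forced after link: package, scan, and sign.
That leaves mirror and test with no forced order relative to link — 2.

2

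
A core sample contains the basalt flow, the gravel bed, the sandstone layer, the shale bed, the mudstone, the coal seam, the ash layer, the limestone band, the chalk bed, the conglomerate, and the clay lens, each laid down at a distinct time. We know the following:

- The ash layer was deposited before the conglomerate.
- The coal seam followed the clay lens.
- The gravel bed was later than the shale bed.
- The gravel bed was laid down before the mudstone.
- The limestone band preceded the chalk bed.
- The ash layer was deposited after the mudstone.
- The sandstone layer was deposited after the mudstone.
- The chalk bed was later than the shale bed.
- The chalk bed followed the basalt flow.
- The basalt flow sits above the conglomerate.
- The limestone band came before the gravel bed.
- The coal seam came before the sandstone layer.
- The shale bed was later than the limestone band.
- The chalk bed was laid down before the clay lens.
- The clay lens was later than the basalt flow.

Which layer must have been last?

the sandstone layer

Every other layer has a chain of constraints placing it before the sandstone layer, so the sandstone layer is last.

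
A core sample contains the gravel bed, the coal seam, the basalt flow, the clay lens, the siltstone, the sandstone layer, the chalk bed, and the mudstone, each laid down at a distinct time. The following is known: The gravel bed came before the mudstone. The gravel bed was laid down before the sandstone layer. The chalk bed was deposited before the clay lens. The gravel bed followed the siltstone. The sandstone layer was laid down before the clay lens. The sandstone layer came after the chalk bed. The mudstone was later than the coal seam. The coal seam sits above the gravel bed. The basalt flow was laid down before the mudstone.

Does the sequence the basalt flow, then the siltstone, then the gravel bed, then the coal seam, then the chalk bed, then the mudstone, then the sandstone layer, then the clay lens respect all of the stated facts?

yes

Check each stated constraint against the proposed order — e.g. the gravel bed is ahead of the sandstone layer; the basalt flow is ahead of the mudstone. Every pair is in the required order; nothing is violated.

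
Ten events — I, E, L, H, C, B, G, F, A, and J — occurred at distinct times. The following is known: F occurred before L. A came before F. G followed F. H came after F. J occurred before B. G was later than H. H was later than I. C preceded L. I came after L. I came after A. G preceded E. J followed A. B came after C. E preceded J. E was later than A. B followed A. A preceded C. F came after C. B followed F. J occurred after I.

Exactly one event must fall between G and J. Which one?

Tracing the constraints gives G → E → J, so E sits after G and before J.
No other event is forced both after G and before J.

E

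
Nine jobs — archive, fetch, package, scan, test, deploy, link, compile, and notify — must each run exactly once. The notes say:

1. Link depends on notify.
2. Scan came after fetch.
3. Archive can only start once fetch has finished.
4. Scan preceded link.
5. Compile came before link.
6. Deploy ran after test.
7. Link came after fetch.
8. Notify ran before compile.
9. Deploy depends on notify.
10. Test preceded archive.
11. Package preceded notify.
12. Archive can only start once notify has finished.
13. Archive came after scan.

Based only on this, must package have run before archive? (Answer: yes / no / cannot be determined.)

Chain the constraints: package → notify → archive. Each link is directly stated, so package comes before archive.

yes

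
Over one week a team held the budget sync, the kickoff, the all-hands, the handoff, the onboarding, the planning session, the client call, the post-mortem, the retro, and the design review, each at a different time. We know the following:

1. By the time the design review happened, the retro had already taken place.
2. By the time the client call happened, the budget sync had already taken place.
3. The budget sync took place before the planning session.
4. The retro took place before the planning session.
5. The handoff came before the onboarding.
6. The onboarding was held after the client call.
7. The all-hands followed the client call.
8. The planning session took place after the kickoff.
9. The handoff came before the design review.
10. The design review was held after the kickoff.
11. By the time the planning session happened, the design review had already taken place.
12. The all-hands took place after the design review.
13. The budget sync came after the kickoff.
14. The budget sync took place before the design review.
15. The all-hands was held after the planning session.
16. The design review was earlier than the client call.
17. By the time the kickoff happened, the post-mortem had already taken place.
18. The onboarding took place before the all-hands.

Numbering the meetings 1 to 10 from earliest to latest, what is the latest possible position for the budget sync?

The budget sync must come before the all-hands, the client call, the design review, the onboarding, and the planning session — 5 meetings forced after it.
Everything else can be placed before the budget sync in some valid order, so the budget sync can sit as late as position 10 − 5 = 5.

5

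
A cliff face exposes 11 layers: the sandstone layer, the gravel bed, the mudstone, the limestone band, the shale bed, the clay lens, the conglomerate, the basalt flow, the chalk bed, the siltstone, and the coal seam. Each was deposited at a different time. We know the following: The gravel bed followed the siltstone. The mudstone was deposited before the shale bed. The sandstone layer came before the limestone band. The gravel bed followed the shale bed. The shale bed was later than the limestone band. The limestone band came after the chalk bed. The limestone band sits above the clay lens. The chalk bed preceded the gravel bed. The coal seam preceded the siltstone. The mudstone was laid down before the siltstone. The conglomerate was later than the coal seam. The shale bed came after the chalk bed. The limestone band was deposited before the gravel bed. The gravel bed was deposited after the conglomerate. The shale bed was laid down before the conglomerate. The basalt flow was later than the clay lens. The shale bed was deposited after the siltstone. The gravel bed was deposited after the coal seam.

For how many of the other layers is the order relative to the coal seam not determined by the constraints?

6

Forced after the coal seam: the conglomerate, the gravel bed, the shale bed, and the siltstone.
That leaves the basalt flow, the chalk bed, the clay lens, the limestone band, the mudstone, and the sandstone layer with no forced order relative to the coal seam — 6.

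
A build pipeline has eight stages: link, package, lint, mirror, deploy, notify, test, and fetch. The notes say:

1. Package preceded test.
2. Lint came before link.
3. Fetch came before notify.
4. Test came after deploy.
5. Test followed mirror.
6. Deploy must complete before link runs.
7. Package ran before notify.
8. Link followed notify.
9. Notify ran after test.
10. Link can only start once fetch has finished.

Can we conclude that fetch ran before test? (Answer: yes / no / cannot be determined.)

cannot be determined

No chain of stated constraints runs from fetch to test, and none runs from test to fetch either.
So the relative order of fetch and test is not fixed by the given facts.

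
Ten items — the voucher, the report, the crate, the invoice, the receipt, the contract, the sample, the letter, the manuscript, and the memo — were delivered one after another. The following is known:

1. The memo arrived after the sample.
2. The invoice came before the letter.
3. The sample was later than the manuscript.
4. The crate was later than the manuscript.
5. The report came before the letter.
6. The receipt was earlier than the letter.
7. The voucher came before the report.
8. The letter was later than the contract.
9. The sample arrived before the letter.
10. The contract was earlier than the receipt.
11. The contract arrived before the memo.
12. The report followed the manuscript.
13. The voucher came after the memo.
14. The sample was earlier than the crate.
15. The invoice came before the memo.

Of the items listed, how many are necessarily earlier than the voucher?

Directly stated before the voucher: the memo.
The contract reaches the voucher via the contract → the memo → the voucher.
The invoice reaches the voucher via the invoice → the memo → the voucher.
The manuscript reaches the voucher via the manuscript → the sample → the memo → the voucher.
Likewise the sample reaches the voucher by chaining the stated constraints.
No chain forces the crate (or any of the others) ahead of the voucher.
That's the contract, the invoice, the manuscript, the memo, and the sample — 5 in all.

5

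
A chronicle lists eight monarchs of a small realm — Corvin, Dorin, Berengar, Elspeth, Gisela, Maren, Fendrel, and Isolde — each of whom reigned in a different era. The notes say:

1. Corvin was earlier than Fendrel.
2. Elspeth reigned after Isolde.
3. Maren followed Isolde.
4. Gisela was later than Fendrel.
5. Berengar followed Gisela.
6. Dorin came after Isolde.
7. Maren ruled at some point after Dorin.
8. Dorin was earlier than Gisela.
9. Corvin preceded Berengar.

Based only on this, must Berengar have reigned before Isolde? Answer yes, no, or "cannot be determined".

Tracing the constraints gives Isolde → Dorin → Gisela → Berengar, so Isolde must come before Berengar.
That means Berengar cannot be before Isolde.

no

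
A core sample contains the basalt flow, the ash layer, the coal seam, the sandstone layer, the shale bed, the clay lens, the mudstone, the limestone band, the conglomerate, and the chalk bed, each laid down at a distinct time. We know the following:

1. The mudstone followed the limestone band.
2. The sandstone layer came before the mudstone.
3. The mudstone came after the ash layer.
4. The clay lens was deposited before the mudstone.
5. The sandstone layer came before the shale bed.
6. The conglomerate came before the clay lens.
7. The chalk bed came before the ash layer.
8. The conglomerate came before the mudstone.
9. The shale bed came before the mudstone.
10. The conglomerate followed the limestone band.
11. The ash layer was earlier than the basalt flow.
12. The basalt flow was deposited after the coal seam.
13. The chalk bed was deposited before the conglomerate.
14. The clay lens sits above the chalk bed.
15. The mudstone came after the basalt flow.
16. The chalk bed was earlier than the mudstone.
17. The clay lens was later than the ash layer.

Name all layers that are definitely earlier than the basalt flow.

the ash layer, the chalk bed, the coal seam

Directly stated before the basalt flow: the ash layer and the coal seam.
The chalk bed reaches the basalt flow via the chalk bed → the ash layer → the basalt flow.
No chain forces the limestone band (or any of the others) ahead of the basalt flow.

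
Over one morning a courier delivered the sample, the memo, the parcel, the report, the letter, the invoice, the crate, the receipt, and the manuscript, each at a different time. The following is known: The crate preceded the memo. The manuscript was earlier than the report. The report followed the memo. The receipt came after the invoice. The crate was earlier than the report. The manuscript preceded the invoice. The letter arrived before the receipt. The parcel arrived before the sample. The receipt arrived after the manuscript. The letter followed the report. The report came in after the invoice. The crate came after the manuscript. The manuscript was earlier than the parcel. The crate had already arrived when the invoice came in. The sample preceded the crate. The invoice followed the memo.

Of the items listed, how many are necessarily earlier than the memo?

4

Directly stated before the memo: the crate.
The manuscript reaches the memo via the manuscript → the crate → the memo.
The parcel reaches the memo via the parcel → the sample → the crate → the memo.
The sample reaches the memo via the sample → the crate → the memo.
No chain forces the receipt (or any of the others) ahead of the memo.
That's the crate, the manuscript, the parcel, and the sample — 4 in all.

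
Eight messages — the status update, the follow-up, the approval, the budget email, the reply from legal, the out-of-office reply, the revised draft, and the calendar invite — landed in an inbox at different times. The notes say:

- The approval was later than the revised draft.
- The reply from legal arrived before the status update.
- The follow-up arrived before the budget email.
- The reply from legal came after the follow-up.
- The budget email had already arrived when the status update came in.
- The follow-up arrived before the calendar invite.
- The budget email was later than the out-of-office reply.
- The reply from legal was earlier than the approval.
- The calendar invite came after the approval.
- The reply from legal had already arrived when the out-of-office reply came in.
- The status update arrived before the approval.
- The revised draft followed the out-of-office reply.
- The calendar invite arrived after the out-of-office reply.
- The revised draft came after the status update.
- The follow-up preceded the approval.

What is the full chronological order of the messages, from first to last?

The constraints fix every adjacent pair, so only one ordering works:
the follow-up → the reply from legal → the out-of-office reply → the budget email → the status update → the revised draft → the approval → the calendar invite.

the follow-up, the reply from legal, the out-of-office reply, the budget email, the status update, the revised draft, the approval, the calendar invite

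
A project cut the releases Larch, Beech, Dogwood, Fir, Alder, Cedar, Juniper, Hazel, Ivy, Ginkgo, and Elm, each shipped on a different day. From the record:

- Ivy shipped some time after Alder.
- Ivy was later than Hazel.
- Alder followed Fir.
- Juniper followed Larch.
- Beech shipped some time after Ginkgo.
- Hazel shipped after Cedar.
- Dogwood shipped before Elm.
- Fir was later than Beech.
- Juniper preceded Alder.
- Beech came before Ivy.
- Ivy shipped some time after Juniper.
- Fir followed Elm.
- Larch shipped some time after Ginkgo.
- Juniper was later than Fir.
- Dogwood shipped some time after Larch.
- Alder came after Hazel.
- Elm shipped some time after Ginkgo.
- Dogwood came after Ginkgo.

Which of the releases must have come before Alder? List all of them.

Directly stated before Alder: Fir, Hazel, and Juniper.
Beech reaches Alder via Beech → Fir → Alder.
Cedar reaches Alder via Cedar → Hazel → Alder.
Dogwood reaches Alder via Dogwood → Elm → Fir → Alder.
Likewise Elm, Ginkgo, and Larch each reach Alder by chaining the stated constraints.

Beech, Cedar, Dogwood, Elm, Fir, Ginkgo, Hazel, Juniper, Larch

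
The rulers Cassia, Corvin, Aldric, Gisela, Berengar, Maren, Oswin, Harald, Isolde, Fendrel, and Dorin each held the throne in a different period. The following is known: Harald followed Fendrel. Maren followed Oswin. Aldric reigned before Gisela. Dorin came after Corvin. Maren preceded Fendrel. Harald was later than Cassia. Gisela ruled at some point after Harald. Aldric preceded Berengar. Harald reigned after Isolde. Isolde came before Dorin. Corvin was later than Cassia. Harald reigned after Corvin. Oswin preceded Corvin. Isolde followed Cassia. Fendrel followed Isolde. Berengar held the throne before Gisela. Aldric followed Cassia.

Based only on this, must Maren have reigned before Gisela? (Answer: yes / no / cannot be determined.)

Chain the constraints: Maren → Fendrel → Harald → Gisela. Each link is directly stated, so Maren comes before Gisela.

yes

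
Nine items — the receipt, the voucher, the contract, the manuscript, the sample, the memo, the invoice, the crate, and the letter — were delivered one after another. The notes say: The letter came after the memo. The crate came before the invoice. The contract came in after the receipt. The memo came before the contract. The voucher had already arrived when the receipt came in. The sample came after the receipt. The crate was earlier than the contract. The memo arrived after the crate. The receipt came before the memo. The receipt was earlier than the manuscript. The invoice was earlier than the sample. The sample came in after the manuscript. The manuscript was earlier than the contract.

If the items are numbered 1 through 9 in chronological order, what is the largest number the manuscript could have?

7

The manuscript must come before the contract and the sample — 2 items forced after it.
Everything else can be placed before the manuscript in some valid order, so the manuscript can sit as late as position 9 − 2 = 7.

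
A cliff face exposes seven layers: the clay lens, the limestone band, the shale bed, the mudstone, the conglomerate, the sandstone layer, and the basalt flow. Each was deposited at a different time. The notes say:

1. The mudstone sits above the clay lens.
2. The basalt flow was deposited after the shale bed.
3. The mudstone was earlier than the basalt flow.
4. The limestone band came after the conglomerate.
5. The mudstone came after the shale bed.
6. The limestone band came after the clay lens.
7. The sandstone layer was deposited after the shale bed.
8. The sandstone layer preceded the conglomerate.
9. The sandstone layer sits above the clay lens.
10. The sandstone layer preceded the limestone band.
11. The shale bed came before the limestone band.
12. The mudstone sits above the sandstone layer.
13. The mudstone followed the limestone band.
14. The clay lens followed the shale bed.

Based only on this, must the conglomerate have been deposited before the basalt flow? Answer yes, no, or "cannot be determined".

yes

Chain the constraints: the conglomerate → the limestone band → the mudstone → the basalt flow. Each link is directly stated, so the conglomerate comes before the basalt flow.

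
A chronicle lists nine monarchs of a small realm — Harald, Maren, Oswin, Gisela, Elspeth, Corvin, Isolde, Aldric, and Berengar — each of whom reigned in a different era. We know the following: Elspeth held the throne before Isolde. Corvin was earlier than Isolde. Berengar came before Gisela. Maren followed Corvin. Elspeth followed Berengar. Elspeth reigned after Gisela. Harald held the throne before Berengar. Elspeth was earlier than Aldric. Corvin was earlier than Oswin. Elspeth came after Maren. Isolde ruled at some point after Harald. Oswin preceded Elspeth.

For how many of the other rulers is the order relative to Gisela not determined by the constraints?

3

Forced before Gisela: Berengar and Harald; forced after Gisela: Aldric, Elspeth, and Isolde.
That leaves Corvin, Maren, and Oswin with no forced order relative to Gisela — 3.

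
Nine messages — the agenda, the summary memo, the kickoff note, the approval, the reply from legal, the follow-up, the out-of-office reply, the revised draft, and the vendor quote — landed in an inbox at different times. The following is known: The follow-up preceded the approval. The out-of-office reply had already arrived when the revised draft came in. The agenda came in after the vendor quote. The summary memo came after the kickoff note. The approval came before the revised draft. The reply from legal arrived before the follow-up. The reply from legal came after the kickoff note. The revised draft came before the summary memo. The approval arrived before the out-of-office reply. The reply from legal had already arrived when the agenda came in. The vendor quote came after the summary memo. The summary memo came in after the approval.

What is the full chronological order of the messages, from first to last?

the kickoff note, the reply from legal, the follow-up, the approval, the out-of-office reply, the revised draft, the summary memo, the vendor quote, the agenda

The constraints fix every adjacent pair, so only one ordering works:
the kickoff note → the reply from legal → the follow-up → the approval → the out-of-office reply → the revised draft → the summary memo → the vendor quote → the agenda.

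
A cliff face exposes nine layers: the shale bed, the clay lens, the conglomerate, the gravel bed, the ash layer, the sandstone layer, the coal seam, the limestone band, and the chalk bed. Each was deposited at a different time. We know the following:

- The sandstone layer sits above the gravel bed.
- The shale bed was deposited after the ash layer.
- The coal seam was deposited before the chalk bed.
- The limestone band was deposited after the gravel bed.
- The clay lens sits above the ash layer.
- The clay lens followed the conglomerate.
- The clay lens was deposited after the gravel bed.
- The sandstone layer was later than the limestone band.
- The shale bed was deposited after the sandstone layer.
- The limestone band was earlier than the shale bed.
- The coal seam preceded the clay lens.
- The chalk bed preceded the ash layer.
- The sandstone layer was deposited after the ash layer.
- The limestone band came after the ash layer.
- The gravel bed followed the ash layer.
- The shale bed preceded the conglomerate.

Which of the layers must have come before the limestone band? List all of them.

the ash layer, the chalk bed, the coal seam, the gravel bed

Directly stated before the limestone band: the ash layer and the gravel bed.
The chalk bed reaches the limestone band via the chalk bed → the ash layer → the limestone band.
The coal seam reaches the limestone band via the coal seam → the chalk bed → the ash layer → the limestone band.
No chain forces the shale bed (or any of the others) ahead of the limestone band.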